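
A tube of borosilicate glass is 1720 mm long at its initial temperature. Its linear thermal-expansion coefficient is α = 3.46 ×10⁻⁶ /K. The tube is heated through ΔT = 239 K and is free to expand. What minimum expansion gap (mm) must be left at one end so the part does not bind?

ΔL = α·L₀·ΔT = 3.46×10⁻⁶ × 1720 mm × 239.0 K = 1.42 mm.

1.42 mm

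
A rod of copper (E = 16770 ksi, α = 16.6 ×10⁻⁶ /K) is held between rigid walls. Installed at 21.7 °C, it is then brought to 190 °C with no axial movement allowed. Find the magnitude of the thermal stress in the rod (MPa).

E = 16770 ksi = 115.6 GPa.
ΔT = 168.3 K. Constrained thermal stress σ = E·α·ΔT = 115.6×10³ MPa × 16.6×10⁻⁶ × 168.3 = 323 MPa (compressive).

323 MPa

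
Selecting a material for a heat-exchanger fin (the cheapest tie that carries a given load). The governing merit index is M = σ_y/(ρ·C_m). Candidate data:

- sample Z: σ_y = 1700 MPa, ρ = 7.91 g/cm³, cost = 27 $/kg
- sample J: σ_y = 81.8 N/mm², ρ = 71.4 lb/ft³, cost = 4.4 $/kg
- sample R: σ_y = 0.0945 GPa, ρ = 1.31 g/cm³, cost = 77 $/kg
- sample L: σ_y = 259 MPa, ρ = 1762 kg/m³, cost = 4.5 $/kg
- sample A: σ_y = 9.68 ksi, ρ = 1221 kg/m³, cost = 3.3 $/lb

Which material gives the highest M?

Putting every candidate on a common basis:
  sample Z: σ_y = 1700 MPa, ρ = 7910 kg/m³, cost = 27.00 $/kg
  sample J: σ_y = 81.80 MPa, ρ = 1144 kg/m³, cost = 4.400 $/kg
  sample R: σ_y = 94.50 MPa, ρ = 1310 kg/m³, cost = 77.00 $/kg
  sample L: σ_y = 259.0 MPa, ρ = 1762 kg/m³, cost = 4.500 $/kg
  sample A: σ_y = 66.74 MPa, ρ = 1221 kg/m³, cost = 7.275 $/kg
  sample L: M = 32.7 kN·m per $
  sample J: M = 16.3 kN·m per $
  sample Z: M = 7.96 kN·m per $
  sample A: M = 7.51 kN·m per $
  sample R: M = 0.937 kN·m per $
Sample L has the largest M.

sample L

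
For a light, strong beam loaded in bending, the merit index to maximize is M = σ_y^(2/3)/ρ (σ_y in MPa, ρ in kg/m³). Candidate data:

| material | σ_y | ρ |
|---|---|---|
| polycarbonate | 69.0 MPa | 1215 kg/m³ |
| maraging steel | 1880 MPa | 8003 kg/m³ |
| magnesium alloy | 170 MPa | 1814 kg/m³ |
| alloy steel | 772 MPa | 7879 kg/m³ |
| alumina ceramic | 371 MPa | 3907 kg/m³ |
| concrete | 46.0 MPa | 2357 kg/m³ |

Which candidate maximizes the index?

Computing M directly (units already consistent):
  maraging steel: M = 19.0×10⁻³
  magnesium alloy: M = 16.9×10⁻³
  polycarbonate: M = 13.8×10⁻³
  alumina ceramic: M = 13.2×10⁻³
  alloy steel: M = 10.7×10⁻³
  concrete: M = 5.45×10⁻³
Maraging steel has the largest M.

maraging steel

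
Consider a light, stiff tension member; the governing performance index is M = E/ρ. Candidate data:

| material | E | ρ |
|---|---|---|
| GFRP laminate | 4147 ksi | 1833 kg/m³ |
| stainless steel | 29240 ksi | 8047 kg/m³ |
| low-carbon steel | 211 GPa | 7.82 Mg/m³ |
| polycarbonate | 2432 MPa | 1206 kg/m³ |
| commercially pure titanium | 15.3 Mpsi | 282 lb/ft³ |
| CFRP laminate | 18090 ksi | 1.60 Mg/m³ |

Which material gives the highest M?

CFRP laminate

Putting every candidate on a common basis:
  GFRP laminate: E = 28.59 GPa, ρ = 1833 kg/m³
  stainless steel: E = 201.6 GPa, ρ = 8047 kg/m³
  low-carbon steel: E = 211.0 GPa, ρ = 7820 kg/m³
  polycarbonate: E = 2.432 GPa, ρ = 1206 kg/m³
  commercially pure titanium: E = 105.5 GPa, ρ = 4517 kg/m³
  CFRP laminate: E = 124.7 GPa, ρ = 1600 kg/m³
  CFRP laminate: M = 78.0 MN·m/kg
  low-carbon steel: M = 27.0 MN·m/kg
  stainless steel: M = 25.1 MN·m/kg
  commercially pure titanium: M = 23.4 MN·m/kg
  GFRP laminate: M = 15.6 MN·m/kg
  polycarbonate: M = 2.02 MN·m/kg
CFRP laminate has the largest M.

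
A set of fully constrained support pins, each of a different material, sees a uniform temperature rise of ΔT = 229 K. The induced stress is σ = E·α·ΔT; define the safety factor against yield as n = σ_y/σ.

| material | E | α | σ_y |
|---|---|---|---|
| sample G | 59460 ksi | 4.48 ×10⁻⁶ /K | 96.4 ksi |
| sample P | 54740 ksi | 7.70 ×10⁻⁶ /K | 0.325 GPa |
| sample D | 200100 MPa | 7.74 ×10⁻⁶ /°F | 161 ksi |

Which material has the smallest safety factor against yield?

With everything in SI (GPa, ×10⁻⁶/K, MPa):
  sample G: E = 410.0, α = 4.48, σ_y = 664.7 → σ = 421 MPa, n = 1.58
  sample P: E = 377.4, α = 7.70, σ_y = 325.0 → σ = 666 MPa, n = 0.488
  sample D: E = 200.1, α = 13.9, σ_y = 1110 → σ = 638 MPa, n = 1.74
Sample P has the lowest safety factor, n = 0.488.

sample P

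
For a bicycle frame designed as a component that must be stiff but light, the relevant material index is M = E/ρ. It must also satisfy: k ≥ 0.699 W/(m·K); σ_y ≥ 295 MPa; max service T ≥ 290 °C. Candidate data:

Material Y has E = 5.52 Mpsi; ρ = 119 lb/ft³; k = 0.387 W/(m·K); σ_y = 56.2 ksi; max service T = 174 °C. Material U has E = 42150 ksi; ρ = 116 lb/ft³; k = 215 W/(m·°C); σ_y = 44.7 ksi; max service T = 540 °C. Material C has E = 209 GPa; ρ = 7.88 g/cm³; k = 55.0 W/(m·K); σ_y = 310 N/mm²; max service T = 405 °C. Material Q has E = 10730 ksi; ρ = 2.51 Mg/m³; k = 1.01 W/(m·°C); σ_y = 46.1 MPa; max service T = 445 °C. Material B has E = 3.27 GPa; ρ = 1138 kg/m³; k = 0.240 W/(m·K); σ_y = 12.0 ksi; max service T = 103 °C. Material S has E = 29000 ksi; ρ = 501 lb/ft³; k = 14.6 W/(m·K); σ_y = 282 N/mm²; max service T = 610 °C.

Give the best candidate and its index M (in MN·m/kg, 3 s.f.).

Screen on constraints: k ≥ 0.699 W/(m·K); σ_y ≥ 295 MPa; max service T ≥ 290 °C. Survivors: material U, material C.
After converting to SI:
  material U: E = 290.6 GPa, ρ = 1858 kg/m³
  material C: E = 209.0 GPa, ρ = 7880 kg/m³
  material U: M = 156 MN·m/kg
  material C: M = 26.5 MN·m/kg
Highest index: material U.

material U, M = 156 MN·m/kg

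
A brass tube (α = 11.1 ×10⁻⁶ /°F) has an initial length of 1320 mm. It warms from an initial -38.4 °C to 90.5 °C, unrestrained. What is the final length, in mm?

1323.4 mm

Convert α: 11.1×10⁻⁶/°F × (9/5) = 20.0×10⁻⁶/K.
ΔT = 90.5 − (-38.4) = 128.9 K.
ΔL = α·L₀·ΔT = 20.0×10⁻⁶ × 1320 mm × 128.9 K = 3.40 mm.
L = L₀ + ΔL = 1320 + 3.40 = 1323.4 mm.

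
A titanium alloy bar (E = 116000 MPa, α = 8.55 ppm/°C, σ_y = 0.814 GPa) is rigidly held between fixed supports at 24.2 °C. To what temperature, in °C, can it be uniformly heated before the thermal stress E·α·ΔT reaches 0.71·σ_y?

E = 116000 MPa = 116.0 GPa.
σ_y = 0.814 GPa = 814.0 MPa.
E·α·ΔT = 577.9 MPa ⇒ ΔT = 577.9 / (116.0×10³ × 8.55×10⁻⁶) = 582.7 K.
T = 24.2 + 582.7 = 606.9 °C.

607 °C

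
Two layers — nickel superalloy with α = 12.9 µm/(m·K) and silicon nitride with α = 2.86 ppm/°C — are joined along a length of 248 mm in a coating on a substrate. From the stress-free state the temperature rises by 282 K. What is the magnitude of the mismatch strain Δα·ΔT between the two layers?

Δα = |12.9 − 2.86|×10⁻⁶/K = 10.0×10⁻⁶/K.
Mismatch strain = Δα·ΔT = 10.0×10⁻⁶ × 282.0 = 2.83×10⁻³.

2.83×10⁻³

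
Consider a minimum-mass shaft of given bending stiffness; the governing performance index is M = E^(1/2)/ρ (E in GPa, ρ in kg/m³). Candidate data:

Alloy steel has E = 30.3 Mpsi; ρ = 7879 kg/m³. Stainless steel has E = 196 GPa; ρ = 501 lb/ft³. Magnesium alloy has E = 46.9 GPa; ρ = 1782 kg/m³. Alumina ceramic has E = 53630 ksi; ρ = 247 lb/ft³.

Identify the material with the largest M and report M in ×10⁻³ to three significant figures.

alumina ceramic, M = 4.86×10⁻³

After converting to SI:
  alloy steel: E = 208.9 GPa, ρ = 7879 kg/m³
  stainless steel: E = 196.0 GPa, ρ = 8025 kg/m³
  magnesium alloy: E = 46.90 GPa, ρ = 1782 kg/m³
  alumina ceramic: E = 369.8 GPa, ρ = 3957 kg/m³
  alumina ceramic: M = 4.86×10⁻³
  magnesium alloy: M = 3.84×10⁻³
  alloy steel: M = 1.83×10⁻³
  stainless steel: M = 1.74×10⁻³
Alumina ceramic ranks first.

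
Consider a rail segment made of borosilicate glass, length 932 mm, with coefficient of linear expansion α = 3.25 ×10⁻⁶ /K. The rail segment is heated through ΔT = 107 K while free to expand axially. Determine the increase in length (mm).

ΔL = α·L₀·ΔT = 3.25×10⁻⁶ × 932 mm × 107.0 K = 0.324 mm.

0.324 mm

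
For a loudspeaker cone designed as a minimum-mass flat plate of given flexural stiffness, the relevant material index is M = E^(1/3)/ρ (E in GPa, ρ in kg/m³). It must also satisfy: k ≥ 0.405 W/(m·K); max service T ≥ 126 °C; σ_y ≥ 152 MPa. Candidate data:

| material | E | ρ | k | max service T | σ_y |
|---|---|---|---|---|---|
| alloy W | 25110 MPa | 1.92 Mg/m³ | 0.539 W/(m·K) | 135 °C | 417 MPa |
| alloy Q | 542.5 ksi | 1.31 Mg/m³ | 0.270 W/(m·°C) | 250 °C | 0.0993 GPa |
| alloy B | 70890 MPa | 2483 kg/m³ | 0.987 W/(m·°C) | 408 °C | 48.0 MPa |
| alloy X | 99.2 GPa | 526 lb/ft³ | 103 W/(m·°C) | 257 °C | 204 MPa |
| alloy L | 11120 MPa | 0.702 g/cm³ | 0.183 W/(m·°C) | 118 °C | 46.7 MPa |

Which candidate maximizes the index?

alloy W

Screen on constraints: k ≥ 0.405 W/(m·K); max service T ≥ 126 °C; σ_y ≥ 152 MPa. Survivors: alloy W, alloy X.
After converting to SI:
  alloy W: E = 25.11 GPa, ρ = 1920 kg/m³
  alloy X: E = 99.20 GPa, ρ = 8426 kg/m³
  alloy W: M = 1.53×10⁻³
  alloy X: M = 0.549×10⁻³
Alloy W has the largest M.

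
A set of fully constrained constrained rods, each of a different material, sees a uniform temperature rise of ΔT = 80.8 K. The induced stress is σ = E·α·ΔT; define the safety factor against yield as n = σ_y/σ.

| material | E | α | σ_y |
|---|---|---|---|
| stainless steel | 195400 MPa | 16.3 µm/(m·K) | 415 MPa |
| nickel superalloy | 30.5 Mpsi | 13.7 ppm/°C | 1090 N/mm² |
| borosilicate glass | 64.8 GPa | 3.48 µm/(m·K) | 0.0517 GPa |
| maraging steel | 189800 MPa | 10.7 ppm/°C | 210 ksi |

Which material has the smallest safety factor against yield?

In consistent units (E in GPa, α in ×10⁻⁶/K, σ_y in MPa):
  stainless steel: E = 195.4, α = 16.3, σ_y = 415.0 → σ = 257 MPa, n = 1.61
  nickel superalloy: E = 210.3, α = 13.7, σ_y = 1090 → σ = 233 MPa, n = 4.68
  borosilicate glass: E = 64.80, α = 3.48, σ_y = 51.70 → σ = 18.2 MPa, n = 2.84
  maraging steel: E = 189.8, α = 10.7, σ_y = 1448 → σ = 164 MPa, n = 8.82
The minimum is stainless steel at n = 1.61.

stainless steel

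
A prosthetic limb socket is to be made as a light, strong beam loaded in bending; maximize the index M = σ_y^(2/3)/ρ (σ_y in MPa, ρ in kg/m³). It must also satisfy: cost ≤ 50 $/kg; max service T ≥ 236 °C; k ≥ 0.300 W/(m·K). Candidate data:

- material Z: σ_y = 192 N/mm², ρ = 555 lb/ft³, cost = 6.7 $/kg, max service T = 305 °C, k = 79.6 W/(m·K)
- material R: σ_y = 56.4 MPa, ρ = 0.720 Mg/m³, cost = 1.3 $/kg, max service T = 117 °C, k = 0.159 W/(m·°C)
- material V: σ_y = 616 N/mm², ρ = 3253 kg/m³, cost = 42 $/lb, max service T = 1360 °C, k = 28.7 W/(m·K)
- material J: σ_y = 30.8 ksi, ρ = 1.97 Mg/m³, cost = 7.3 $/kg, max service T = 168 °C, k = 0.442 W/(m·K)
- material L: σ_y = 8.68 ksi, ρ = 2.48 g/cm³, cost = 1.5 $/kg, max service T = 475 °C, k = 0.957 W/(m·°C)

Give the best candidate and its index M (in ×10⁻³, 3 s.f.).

material L, M = 6.17×10⁻³

Screen on constraints: cost ≤ 50 $/kg; max service T ≥ 236 °C; k ≥ 0.300 W/(m·K). Survivors: material Z, material L.
Putting every candidate on a common basis:
  material Z: σ_y = 192.0 MPa, ρ = 8890 kg/m³
  material L: σ_y = 59.85 MPa, ρ = 2480 kg/m³
  material L: M = 6.17×10⁻³
  material Z: M = 3.74×10⁻³
Highest index: material L.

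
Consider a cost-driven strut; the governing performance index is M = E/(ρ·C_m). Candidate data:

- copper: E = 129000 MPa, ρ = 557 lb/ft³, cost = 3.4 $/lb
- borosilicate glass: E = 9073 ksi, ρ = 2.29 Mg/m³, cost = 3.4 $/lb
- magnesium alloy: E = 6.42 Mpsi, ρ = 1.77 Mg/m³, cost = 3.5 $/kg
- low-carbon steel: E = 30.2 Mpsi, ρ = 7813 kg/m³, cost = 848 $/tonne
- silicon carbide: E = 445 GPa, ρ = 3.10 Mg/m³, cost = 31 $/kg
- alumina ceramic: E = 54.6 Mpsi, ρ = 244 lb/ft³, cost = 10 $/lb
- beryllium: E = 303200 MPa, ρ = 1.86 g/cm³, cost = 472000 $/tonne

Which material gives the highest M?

Putting every candidate on a common basis:
  copper: E = 129.0 GPa, ρ = 8922 kg/m³, cost = 7.496 $/kg
  borosilicate glass: E = 62.56 GPa, ρ = 2290 kg/m³, cost = 7.496 $/kg
  magnesium alloy: E = 44.26 GPa, ρ = 1770 kg/m³, cost = 3.500 $/kg
  low-carbon steel: E = 208.2 GPa, ρ = 7813 kg/m³, cost = 0.8480 $/kg
  silicon carbide: E = 445.0 GPa, ρ = 3100 kg/m³, cost = 31.00 $/kg
  alumina ceramic: E = 376.5 GPa, ρ = 3909 kg/m³, cost = 22.05 $/kg
  beryllium: E = 303.2 GPa, ρ = 1860 kg/m³, cost = 472.0 $/kg
  low-carbon steel: M = 31.4 MN·m per $
  magnesium alloy: M = 7.15 MN·m per $
  silicon carbide: M = 4.63 MN·m per $
  alumina ceramic: M = 4.37 MN·m per $
  borosilicate glass: M = 3.64 MN·m per $
  copper: M = 1.93 MN·m per $
  beryllium: M = 0.345 MN·m per $
Low-carbon steel ranks first.

low-carbon steel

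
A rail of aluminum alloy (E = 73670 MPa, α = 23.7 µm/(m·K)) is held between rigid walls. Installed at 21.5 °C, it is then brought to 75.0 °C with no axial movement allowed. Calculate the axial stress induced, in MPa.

93.4 MPa

E = 73670 MPa = 73.67 GPa.
ΔT = 53.50 K. Constrained thermal stress σ = E·α·ΔT = 73.67×10³ MPa × 23.7×10⁻⁶ × 53.50 = 93.4 MPa (compressive).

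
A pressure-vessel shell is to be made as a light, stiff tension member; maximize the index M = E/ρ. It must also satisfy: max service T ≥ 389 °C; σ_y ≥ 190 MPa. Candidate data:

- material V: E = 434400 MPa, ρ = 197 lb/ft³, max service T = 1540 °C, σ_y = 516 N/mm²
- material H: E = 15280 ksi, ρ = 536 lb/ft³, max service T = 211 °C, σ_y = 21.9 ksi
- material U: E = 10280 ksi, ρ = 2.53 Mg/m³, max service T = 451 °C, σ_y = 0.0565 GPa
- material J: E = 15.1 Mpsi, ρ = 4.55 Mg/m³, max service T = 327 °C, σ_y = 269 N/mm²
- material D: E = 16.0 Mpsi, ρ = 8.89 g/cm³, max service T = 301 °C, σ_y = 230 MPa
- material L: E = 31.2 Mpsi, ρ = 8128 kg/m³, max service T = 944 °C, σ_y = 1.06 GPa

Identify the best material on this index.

Screen on constraints: max service T ≥ 389 °C; σ_y ≥ 190 MPa. Survivors: material V, material L.
Normalizing units and computing the index:
  material V: E = 434.4 GPa, ρ = 3156 kg/m³
  material L: E = 215.1 GPa, ρ = 8128 kg/m³
  material V: M = 138 MN·m/kg
  material L: M = 26.5 MN·m/kg
The maximum is for material V.

material V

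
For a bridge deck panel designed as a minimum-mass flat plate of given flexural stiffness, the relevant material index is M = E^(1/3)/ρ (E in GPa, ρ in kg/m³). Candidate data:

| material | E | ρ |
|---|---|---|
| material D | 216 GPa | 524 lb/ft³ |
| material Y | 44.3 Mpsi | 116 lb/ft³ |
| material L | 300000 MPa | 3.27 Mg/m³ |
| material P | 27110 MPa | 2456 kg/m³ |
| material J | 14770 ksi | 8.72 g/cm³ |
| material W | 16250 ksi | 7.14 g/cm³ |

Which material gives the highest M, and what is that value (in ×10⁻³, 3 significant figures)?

After converting to SI:
  material D: E = 216.0 GPa, ρ = 8394 kg/m³
  material Y: E = 305.4 GPa, ρ = 1858 kg/m³
  material L: E = 300.0 GPa, ρ = 3270 kg/m³
  material P: E = 27.11 GPa, ρ = 2456 kg/m³
  material J: E = 101.8 GPa, ρ = 8720 kg/m³
  material W: E = 112.0 GPa, ρ = 7140 kg/m³
  material Y: M = 3.62×10⁻³
  material L: M = 2.05×10⁻³
  material P: M = 1.22×10⁻³
  material D: M = 0.715×10⁻³
  material W: M = 0.675×10⁻³
  material J: M = 0.536×10⁻³
The maximum is for material Y.

material Y, M = 3.62×10⁻³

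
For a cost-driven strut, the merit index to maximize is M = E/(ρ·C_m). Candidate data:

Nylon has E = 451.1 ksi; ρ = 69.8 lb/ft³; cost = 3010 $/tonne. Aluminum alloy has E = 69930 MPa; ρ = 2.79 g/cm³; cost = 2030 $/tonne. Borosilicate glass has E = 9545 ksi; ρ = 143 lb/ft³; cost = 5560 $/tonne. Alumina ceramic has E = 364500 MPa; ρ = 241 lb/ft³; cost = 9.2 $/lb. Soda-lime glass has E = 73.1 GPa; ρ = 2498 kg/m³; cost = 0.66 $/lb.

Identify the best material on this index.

Putting every candidate on a common basis:
  nylon: E = 3.110 GPa, ρ = 1118 kg/m³, cost = 3.010 $/kg
  aluminum alloy: E = 69.93 GPa, ρ = 2790 kg/m³, cost = 2.030 $/kg
  borosilicate glass: E = 65.81 GPa, ρ = 2291 kg/m³, cost = 5.560 $/kg
  alumina ceramic: E = 364.5 GPa, ρ = 3860 kg/m³, cost = 20.28 $/kg
  soda-lime glass: E = 73.10 GPa, ρ = 2498 kg/m³, cost = 1.455 $/kg
  soda-lime glass: M = 20.1 MN·m per $
  aluminum alloy: M = 12.3 MN·m per $
  borosilicate glass: M = 5.17 MN·m per $
  alumina ceramic: M = 4.66 MN·m per $
  nylon: M = 0.924 MN·m per $
The maximum is for soda-lime glass.

soda-lime glass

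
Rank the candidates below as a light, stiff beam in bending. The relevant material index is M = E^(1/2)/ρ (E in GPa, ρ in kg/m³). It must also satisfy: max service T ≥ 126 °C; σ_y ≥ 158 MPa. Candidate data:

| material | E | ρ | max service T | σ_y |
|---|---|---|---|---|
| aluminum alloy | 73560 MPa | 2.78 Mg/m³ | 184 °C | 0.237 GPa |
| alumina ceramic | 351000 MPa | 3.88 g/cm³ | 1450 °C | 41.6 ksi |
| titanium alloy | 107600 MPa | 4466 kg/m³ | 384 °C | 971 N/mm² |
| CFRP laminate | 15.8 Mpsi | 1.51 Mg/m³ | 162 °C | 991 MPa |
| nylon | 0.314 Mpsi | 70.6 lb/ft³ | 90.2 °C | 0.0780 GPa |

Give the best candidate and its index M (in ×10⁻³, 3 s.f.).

CFRP laminate, M = 6.91×10⁻³

Screen on constraints: max service T ≥ 126 °C; σ_y ≥ 158 MPa. Survivors: aluminum alloy, alumina ceramic, titanium alloy, CFRP laminate.
Convert each candidate to consistent units, then evaluate M:
  aluminum alloy: E = 73.56 GPa, ρ = 2780 kg/m³
  alumina ceramic: E = 351.0 GPa, ρ = 3880 kg/m³
  titanium alloy: E = 107.6 GPa, ρ = 4466 kg/m³
  CFRP laminate: E = 108.9 GPa, ρ = 1510 kg/m³
  CFRP laminate: M = 6.91×10⁻³
  alumina ceramic: M = 4.83×10⁻³
  aluminum alloy: M = 3.09×10⁻³
  titanium alloy: M = 2.32×10⁻³
The maximum is for CFRP laminate.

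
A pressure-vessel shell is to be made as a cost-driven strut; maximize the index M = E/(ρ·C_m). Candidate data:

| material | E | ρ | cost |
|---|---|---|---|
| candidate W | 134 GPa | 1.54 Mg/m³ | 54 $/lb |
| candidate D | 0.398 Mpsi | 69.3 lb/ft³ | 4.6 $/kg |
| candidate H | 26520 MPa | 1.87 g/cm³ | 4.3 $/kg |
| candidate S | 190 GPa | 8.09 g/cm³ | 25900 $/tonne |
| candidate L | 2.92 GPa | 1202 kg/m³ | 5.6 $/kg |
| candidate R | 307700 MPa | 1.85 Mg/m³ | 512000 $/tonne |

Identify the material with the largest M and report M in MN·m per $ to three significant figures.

Normalizing units and computing the index:
  candidate W: E = 134.0 GPa, ρ = 1540 kg/m³, cost = 119.0 $/kg
  candidate D: E = 2.744 GPa, ρ = 1110 kg/m³, cost = 4.600 $/kg
  candidate H: E = 26.52 GPa, ρ = 1870 kg/m³, cost = 4.300 $/kg
  candidate S: E = 190.0 GPa, ρ = 8090 kg/m³, cost = 25.90 $/kg
  candidate L: E = 2.920 GPa, ρ = 1202 kg/m³, cost = 5.600 $/kg
  candidate R: E = 307.7 GPa, ρ = 1850 kg/m³, cost = 512.0 $/kg
  candidate H: M = 3.30 MN·m per $
  candidate S: M = 0.907 MN·m per $
  candidate W: M = 0.731 MN·m per $
  candidate D: M = 0.537 MN·m per $
  candidate L: M = 0.434 MN·m per $
  candidate R: M = 0.325 MN·m per $
Candidate H has the largest M.

candidate H, M = 3.30 MN·m per $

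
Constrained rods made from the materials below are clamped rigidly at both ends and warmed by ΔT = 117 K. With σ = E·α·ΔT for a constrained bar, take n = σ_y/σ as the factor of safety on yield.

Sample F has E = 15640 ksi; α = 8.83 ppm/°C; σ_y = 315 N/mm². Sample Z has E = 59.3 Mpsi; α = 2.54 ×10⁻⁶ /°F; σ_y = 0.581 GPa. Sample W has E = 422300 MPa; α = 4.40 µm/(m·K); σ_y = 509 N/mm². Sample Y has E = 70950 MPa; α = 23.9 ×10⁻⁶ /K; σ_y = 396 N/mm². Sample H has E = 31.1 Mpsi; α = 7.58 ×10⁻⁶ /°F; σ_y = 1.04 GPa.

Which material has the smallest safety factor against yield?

In consistent units (E in GPa, α in ×10⁻⁶/K, σ_y in MPa):
  sample F: E = 107.8, α = 8.83, σ_y = 315.0 → σ = 111 MPa, n = 2.83
  sample Z: E = 408.9, α = 4.57, σ_y = 581.0 → σ = 219 MPa, n = 2.66
  sample W: E = 422.3, α = 4.40, σ_y = 509.0 → σ = 217 MPa, n = 2.34
  sample Y: E = 70.95, α = 23.9, σ_y = 396.0 → σ = 198 MPa, n = 2.00
  sample H: E = 214.4, α = 13.6, σ_y = 1040 → σ = 342 MPa, n = 3.04
Sample Y has the lowest safety factor, n = 2.00.

sample Y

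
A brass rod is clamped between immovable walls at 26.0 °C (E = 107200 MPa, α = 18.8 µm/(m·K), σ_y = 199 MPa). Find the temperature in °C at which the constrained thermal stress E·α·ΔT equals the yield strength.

125 °C

E = 107200 MPa = 107.2 GPa.
E·α·ΔT = 199.0 MPa ⇒ ΔT = 199.0 / (107.2×10³ × 18.8×10⁻⁶) = 98.74 K.
T = 26.0 + 98.74 = 124.7 °C.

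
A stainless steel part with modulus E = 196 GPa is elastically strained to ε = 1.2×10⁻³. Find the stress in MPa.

235 MPa

σ = E·ε = 196000 MPa × 1.2×10⁻³ = 235 MPa.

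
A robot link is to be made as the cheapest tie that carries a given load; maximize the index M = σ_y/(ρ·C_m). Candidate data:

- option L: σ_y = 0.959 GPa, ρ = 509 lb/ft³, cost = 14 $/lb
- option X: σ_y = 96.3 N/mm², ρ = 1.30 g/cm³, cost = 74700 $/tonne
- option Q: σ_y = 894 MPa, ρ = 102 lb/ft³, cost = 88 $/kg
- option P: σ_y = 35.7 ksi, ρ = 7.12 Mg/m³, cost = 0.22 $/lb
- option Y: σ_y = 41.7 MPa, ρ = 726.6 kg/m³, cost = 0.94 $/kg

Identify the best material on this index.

option P

In SI units:
  option L: σ_y = 959.0 MPa, ρ = 8153 kg/m³, cost = 30.86 $/kg
  option X: σ_y = 96.30 MPa, ρ = 1300 kg/m³, cost = 74.70 $/kg
  option Q: σ_y = 894.0 MPa, ρ = 1634 kg/m³, cost = 88.00 $/kg
  option P: σ_y = 246.1 MPa, ρ = 7120 kg/m³, cost = 0.4850 $/kg
  option Y: σ_y = 41.70 MPa, ρ = 726.6 kg/m³, cost = 0.9400 $/kg
  option P: M = 71.3 kN·m per $
  option Y: M = 61.1 kN·m per $
  option Q: M = 6.22 kN·m per $
  option L: M = 3.81 kN·m per $
  option X: M = 0.992 kN·m per $
Highest index: option P.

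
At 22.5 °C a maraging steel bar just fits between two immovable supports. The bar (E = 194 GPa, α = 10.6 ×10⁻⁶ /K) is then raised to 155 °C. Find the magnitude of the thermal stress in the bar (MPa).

272 MPa

ΔT = 132.5 K. Constrained thermal stress σ = E·α·ΔT = 194.0×10³ MPa × 10.6×10⁻⁶ × 132.5 = 272 MPa (compressive).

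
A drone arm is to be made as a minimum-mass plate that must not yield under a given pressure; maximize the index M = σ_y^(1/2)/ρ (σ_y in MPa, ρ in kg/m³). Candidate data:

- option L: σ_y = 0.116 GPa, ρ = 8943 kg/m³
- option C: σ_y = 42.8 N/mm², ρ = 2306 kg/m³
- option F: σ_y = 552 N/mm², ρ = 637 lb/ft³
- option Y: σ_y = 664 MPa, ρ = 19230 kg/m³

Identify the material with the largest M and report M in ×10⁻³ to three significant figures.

In SI units:
  option L: σ_y = 116.0 MPa, ρ = 8943 kg/m³
  option C: σ_y = 42.80 MPa, ρ = 2306 kg/m³
  option F: σ_y = 552.0 MPa, ρ = 10200 kg/m³
  option Y: σ_y = 664.0 MPa, ρ = 19230 kg/m³
  option C: M = 2.84×10⁻³
  option F: M = 2.30×10⁻³
  option Y: M = 1.34×10⁻³
  option L: M = 1.20×10⁻³
Option C has the largest M.

option C, M = 2.84×10⁻³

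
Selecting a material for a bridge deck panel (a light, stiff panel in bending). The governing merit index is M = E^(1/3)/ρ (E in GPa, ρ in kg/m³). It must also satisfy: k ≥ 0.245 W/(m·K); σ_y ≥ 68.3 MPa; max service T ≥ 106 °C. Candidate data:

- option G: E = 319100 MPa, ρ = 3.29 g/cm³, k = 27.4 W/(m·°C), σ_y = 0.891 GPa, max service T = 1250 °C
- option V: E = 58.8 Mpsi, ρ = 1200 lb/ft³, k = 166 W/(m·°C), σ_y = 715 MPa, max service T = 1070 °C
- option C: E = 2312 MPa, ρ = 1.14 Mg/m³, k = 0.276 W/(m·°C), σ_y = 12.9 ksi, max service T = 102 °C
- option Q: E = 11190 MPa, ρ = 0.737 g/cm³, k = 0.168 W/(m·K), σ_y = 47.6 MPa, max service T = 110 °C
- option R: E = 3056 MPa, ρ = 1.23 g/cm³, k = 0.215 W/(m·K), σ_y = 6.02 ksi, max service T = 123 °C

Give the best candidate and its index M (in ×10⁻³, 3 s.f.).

Screen on constraints: k ≥ 0.245 W/(m·K); σ_y ≥ 68.3 MPa; max service T ≥ 106 °C. Survivors: option G, option V.
Normalizing units and computing the index:
  option G: E = 319.1 GPa, ρ = 3290 kg/m³
  option V: E = 405.4 GPa, ρ = 19220 kg/m³
  option G: M = 2.08×10⁻³
  option V: M = 0.385×10⁻³
Highest index: option G.

option G, M = 2.08×10⁻³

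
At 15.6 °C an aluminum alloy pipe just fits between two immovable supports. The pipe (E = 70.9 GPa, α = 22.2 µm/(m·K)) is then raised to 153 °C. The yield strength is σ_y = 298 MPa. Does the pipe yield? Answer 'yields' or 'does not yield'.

does not yield

ΔT = 137.4 K. Constrained thermal stress σ = E·α·ΔT = 70.90×10³ MPa × 22.2×10⁻⁶ × 137.4 = 216 MPa (compressive).
Compare to σ_y = 298 MPa: σ < σ_y, so it does not yield.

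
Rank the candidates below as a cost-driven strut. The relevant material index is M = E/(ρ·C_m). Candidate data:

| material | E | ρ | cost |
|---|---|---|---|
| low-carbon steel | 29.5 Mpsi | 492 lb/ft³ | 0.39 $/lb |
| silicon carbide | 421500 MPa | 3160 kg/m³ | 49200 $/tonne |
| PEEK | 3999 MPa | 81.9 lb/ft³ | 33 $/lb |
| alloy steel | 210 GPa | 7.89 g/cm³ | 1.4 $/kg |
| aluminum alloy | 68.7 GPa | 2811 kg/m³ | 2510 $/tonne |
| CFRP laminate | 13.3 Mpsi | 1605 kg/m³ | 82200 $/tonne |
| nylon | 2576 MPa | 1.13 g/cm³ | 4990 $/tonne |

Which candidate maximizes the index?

In SI units:
  low-carbon steel: E = 203.4 GPa, ρ = 7881 kg/m³, cost = 0.8598 $/kg
  silicon carbide: E = 421.5 GPa, ρ = 3160 kg/m³, cost = 49.20 $/kg
  PEEK: E = 3.999 GPa, ρ = 1312 kg/m³, cost = 72.75 $/kg
  alloy steel: E = 210.0 GPa, ρ = 7890 kg/m³, cost = 1.400 $/kg
  aluminum alloy: E = 68.70 GPa, ρ = 2811 kg/m³, cost = 2.510 $/kg
  CFRP laminate: E = 91.70 GPa, ρ = 1605 kg/m³, cost = 82.20 $/kg
  nylon: E = 2.576 GPa, ρ = 1130 kg/m³, cost = 4.990 $/kg
  low-carbon steel: M = 30.0 MN·m per $
  alloy steel: M = 19.0 MN·m per $
  aluminum alloy: M = 9.74 MN·m per $
  silicon carbide: M = 2.71 MN·m per $
  CFRP laminate: M = 0.695 MN·m per $
  nylon: M = 0.457 MN·m per $
  PEEK: M = 0.0419 MN·m per $
Highest index: low-carbon steel.

low-carbon steel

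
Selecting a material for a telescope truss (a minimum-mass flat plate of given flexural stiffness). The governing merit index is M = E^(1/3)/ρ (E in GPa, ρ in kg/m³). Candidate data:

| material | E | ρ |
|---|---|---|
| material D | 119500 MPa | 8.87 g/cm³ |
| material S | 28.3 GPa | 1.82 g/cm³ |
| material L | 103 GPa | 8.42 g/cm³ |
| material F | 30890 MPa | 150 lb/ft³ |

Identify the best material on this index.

material S

After converting to SI:
  material D: E = 119.5 GPa, ρ = 8870 kg/m³
  material S: E = 28.30 GPa, ρ = 1820 kg/m³
  material L: E = 103.0 GPa, ρ = 8420 kg/m³
  material F: E = 30.89 GPa, ρ = 2403 kg/m³
  material S: M = 1.67×10⁻³
  material F: M = 1.31×10⁻³
  material L: M = 0.557×10⁻³
  material D: M = 0.555×10⁻³
The maximum is for material S.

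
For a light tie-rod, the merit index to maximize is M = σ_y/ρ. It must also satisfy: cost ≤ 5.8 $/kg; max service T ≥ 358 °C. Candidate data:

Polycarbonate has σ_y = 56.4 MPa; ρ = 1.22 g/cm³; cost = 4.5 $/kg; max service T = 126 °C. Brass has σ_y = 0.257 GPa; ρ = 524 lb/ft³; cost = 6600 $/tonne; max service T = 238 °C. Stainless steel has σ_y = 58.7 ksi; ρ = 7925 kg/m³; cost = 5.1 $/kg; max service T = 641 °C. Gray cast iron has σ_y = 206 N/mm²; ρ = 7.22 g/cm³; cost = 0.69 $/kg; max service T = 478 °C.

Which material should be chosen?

Screen on constraints: cost ≤ 5.8 $/kg; max service T ≥ 358 °C. Survivors: stainless steel, gray cast iron.
After converting to SI:
  stainless steel: σ_y = 404.7 MPa, ρ = 7925 kg/m³
  gray cast iron: σ_y = 206.0 MPa, ρ = 7220 kg/m³
  stainless steel: M = 51.1 kN·m/kg
  gray cast iron: M = 28.5 kN·m/kg
Stainless steel ranks first.

stainless steel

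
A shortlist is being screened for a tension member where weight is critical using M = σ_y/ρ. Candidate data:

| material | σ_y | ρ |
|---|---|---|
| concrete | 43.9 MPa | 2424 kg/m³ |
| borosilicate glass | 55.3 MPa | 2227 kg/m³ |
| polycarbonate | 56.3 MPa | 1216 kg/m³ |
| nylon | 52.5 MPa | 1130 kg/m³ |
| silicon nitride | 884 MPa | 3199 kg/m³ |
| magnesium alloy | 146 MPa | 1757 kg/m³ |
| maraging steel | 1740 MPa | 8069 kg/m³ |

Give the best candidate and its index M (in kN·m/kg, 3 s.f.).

Evaluate M for each candidate:
  silicon nitride: M = 276 kN·m/kg
  maraging steel: M = 216 kN·m/kg
  magnesium alloy: M = 83.1 kN·m/kg
  nylon: M = 46.5 kN·m/kg
  polycarbonate: M = 46.3 kN·m/kg
  borosilicate glass: M = 24.8 kN·m/kg
  concrete: M = 18.1 kN·m/kg
Highest index: silicon nitride.

silicon nitride, M = 276 kN·m/kg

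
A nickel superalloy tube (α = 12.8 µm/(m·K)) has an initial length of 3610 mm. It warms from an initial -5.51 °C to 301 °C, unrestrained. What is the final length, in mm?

ΔT = 301 − (-5.51) = 306.5 K.
ΔL = α·L₀·ΔT = 12.8×10⁻⁶ × 3610 mm × 306.5 K = 14.2 mm.
L = L₀ + ΔL = 3610 + 14.2 = 3624.2 mm.

3624.2 mm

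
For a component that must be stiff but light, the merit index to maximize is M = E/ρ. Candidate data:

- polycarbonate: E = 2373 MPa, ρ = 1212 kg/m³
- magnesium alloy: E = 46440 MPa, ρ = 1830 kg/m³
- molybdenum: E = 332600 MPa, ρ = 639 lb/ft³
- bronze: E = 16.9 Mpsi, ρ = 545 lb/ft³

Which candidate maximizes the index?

In SI units:
  polycarbonate: E = 2.373 GPa, ρ = 1212 kg/m³
  magnesium alloy: E = 46.44 GPa, ρ = 1830 kg/m³
  molybdenum: E = 332.6 GPa, ρ = 10240 kg/m³
  bronze: E = 116.5 GPa, ρ = 8730 kg/m³
  molybdenum: M = 32.5 MN·m/kg
  magnesium alloy: M = 25.4 MN·m/kg
  bronze: M = 13.3 MN·m/kg
  polycarbonate: M = 1.96 MN·m/kg
Molybdenum ranks first.

molybdenum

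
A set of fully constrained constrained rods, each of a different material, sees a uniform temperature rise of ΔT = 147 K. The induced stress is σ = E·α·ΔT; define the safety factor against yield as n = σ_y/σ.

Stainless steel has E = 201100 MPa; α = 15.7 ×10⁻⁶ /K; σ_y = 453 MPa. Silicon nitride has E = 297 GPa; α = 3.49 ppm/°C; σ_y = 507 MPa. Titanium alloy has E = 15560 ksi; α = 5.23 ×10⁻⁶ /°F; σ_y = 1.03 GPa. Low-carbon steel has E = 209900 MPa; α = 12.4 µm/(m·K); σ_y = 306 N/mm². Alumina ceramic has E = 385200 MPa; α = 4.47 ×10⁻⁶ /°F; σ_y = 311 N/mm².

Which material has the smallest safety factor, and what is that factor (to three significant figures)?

Per material, after unit conversion:
  stainless steel: E = 201.1, α = 15.7, σ_y = 453.0 → σ = 464 MPa, n = 0.976
  silicon nitride: E = 297.0, α = 3.49, σ_y = 507.0 → σ = 152 MPa, n = 3.33
  titanium alloy: E = 107.3, α = 9.41, σ_y = 1030 → σ = 148 MPa, n = 6.94
  low-carbon steel: E = 209.9, α = 12.4, σ_y = 306.0 → σ = 383 MPa, n = 0.800
  alumina ceramic: E = 385.2, α = 8.05, σ_y = 311.0 → σ = 456 MPa, n = 0.683
The minimum is alumina ceramic at n = 0.683.

alumina ceramic, n = 0.683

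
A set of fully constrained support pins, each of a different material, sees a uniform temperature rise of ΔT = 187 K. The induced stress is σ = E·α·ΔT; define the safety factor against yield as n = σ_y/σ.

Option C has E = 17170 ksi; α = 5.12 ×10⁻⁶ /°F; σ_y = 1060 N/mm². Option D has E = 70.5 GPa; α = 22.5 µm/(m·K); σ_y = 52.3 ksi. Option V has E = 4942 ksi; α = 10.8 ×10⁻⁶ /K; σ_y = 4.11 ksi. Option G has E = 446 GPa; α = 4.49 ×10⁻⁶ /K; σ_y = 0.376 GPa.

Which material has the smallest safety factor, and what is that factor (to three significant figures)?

Per material, after unit conversion:
  option C: E = 118.4, α = 9.22, σ_y = 1060 → σ = 204 MPa, n = 5.20
  option D: E = 70.50, α = 22.5, σ_y = 360.6 → σ = 297 MPa, n = 1.22
  option V: E = 34.07, α = 10.8, σ_y = 28.34 → σ = 68.8 MPa, n = 0.412
  option G: E = 446.0, α = 4.49, σ_y = 376.0 → σ = 374 MPa, n = 1.00
Smallest n: option V with n = 0.412.

option V, n = 0.412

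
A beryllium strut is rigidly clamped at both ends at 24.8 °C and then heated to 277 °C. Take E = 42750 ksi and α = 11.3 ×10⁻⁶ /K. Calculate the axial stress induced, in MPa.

E = 42750 ksi = 294.8 GPa.
ΔT = 252.2 K. Constrained thermal stress σ = E·α·ΔT = 294.8×10³ MPa × 11.3×10⁻⁶ × 252.2 = 840 MPa (compressive).

840 MPa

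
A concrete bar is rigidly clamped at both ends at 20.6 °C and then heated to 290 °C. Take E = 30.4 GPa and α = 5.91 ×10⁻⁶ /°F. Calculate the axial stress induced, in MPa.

87.1 MPa

α = 5.91×10⁻⁶/°F × 9/5 = 10.6×10⁻⁶/K.
ΔT = 269.4 K. Constrained thermal stress σ = E·α·ΔT = 30.40×10³ MPa × 10.6×10⁻⁶ × 269.4 = 87.1 MPa (compressive).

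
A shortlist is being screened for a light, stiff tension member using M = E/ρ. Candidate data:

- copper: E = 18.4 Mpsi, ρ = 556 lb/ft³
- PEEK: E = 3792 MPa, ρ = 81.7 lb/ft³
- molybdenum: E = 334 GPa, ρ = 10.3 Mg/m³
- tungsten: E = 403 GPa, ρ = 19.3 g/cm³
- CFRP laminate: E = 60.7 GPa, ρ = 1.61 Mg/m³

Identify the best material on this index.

CFRP laminate

After converting to SI:
  copper: E = 126.9 GPa, ρ = 8906 kg/m³
  PEEK: E = 3.792 GPa, ρ = 1309 kg/m³
  molybdenum: E = 334.0 GPa, ρ = 10300 kg/m³
  tungsten: E = 403.0 GPa, ρ = 19300 kg/m³
  CFRP laminate: E = 60.70 GPa, ρ = 1610 kg/m³
  CFRP laminate: M = 37.7 MN·m/kg
  molybdenum: M = 32.4 MN·m/kg
  tungsten: M = 20.9 MN·m/kg
  copper: M = 14.2 MN·m/kg
  PEEK: M = 2.90 MN·m/kg
CFRP laminate has the largest M.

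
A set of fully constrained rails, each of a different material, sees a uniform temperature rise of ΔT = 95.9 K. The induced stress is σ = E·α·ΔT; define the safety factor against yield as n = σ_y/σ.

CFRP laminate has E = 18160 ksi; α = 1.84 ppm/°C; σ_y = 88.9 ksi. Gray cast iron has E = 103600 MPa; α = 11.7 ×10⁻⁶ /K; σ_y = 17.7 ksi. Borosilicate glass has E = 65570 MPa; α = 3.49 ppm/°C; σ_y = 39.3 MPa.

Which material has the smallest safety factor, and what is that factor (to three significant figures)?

With everything in SI (GPa, ×10⁻⁶/K, MPa):
  CFRP laminate: E = 125.2, α = 1.84, σ_y = 612.9 → σ = 22.1 MPa, n = 27.7
  gray cast iron: E = 103.6, α = 11.7, σ_y = 122.0 → σ = 116 MPa, n = 1.05
  borosilicate glass: E = 65.57, α = 3.49, σ_y = 39.30 → σ = 21.9 MPa, n = 1.79
The minimum is gray cast iron at n = 1.05.

gray cast iron, n = 1.05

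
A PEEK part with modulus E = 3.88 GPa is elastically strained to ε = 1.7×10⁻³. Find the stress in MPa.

6.60 MPa

σ = E·ε = 3880 MPa × 1.7×10⁻³ = 6.60 MPa.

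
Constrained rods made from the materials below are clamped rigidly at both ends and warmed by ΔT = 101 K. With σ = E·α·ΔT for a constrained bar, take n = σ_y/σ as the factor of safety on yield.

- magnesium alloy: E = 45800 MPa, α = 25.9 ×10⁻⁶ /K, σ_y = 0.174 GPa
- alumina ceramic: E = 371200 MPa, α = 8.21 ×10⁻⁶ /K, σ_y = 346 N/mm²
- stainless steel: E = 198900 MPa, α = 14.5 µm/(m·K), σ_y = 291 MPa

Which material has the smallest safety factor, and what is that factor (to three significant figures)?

With everything in SI (GPa, ×10⁻⁶/K, MPa):
  magnesium alloy: E = 45.80, α = 25.9, σ_y = 174.0 → σ = 120 MPa, n = 1.45
  alumina ceramic: E = 371.2, α = 8.21, σ_y = 346.0 → σ = 308 MPa, n = 1.12
  stainless steel: E = 198.9, α = 14.5, σ_y = 291.0 → σ = 291 MPa, n = 0.999
Stainless steel has the lowest safety factor, n = 0.999.

stainless steel, n = 0.999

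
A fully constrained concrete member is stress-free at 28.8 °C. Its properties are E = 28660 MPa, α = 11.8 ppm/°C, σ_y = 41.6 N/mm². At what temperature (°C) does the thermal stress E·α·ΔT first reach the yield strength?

152 °C

E = 28660 MPa = 28.66 GPa.
σ_y = 41.6 N/mm² = 41.60 MPa.
E·α·ΔT = 41.60 MPa ⇒ ΔT = 41.60 / (28.66×10³ × 11.8×10⁻⁶) = 123.0 K.
T = 28.8 + 123.0 = 151.8 °C.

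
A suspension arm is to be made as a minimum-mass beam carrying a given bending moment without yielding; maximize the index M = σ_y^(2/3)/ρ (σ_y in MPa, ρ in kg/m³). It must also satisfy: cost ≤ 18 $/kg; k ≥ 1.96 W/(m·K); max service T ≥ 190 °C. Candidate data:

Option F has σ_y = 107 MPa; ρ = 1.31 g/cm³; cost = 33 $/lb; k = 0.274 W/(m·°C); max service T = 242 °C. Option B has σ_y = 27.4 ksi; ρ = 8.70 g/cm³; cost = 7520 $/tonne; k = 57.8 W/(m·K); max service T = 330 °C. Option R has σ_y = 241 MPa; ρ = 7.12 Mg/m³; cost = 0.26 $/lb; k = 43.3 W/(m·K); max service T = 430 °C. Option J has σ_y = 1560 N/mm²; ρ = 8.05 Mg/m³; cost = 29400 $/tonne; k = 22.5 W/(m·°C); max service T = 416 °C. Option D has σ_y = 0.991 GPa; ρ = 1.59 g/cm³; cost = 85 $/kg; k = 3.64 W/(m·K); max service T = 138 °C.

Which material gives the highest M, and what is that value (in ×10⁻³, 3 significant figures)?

option R, M = 5.44×10⁻³

Screen on constraints: cost ≤ 18 $/kg; k ≥ 1.96 W/(m·K); max service T ≥ 190 °C. Survivors: option B, option R.
In SI units:
  option B: σ_y = 188.9 MPa, ρ = 8700 kg/m³
  option R: σ_y = 241.0 MPa, ρ = 7120 kg/m³
  option R: M = 5.44×10⁻³
  option B: M = 3.78×10⁻³
Option R ranks first.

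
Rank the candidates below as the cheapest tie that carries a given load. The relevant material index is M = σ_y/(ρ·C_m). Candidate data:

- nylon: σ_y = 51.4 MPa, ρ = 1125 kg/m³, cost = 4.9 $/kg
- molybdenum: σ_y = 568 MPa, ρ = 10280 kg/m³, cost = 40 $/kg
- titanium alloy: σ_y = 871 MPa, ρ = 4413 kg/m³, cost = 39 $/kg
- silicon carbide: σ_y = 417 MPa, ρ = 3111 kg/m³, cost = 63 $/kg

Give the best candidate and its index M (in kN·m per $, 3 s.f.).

nylon, M = 9.32 kN·m per $

Per-candidate index values:
  nylon: M = 9.32 kN·m per $
  titanium alloy: M = 5.06 kN·m per $
  silicon carbide: M = 2.13 kN·m per $
  molybdenum: M = 1.38 kN·m per $
Nylon ranks first.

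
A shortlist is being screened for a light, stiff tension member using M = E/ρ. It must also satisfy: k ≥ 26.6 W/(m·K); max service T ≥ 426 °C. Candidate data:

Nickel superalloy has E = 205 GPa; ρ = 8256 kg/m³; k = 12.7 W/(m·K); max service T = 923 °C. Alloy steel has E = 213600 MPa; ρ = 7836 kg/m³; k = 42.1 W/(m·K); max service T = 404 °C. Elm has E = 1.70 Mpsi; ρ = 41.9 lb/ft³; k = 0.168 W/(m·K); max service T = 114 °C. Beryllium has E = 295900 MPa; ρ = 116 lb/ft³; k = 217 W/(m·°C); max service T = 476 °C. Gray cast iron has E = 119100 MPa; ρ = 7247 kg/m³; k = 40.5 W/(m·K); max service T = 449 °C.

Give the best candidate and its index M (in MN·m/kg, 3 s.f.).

Screen on constraints: k ≥ 26.6 W/(m·K); max service T ≥ 426 °C. Survivors: beryllium, gray cast iron.
Convert each candidate to consistent units, then evaluate M:
  beryllium: E = 295.9 GPa, ρ = 1858 kg/m³
  gray cast iron: E = 119.1 GPa, ρ = 7247 kg/m³
  beryllium: M = 159 MN·m/kg
  gray cast iron: M = 16.4 MN·m/kg
Beryllium ranks first.

beryllium, M = 159 MN·m/kg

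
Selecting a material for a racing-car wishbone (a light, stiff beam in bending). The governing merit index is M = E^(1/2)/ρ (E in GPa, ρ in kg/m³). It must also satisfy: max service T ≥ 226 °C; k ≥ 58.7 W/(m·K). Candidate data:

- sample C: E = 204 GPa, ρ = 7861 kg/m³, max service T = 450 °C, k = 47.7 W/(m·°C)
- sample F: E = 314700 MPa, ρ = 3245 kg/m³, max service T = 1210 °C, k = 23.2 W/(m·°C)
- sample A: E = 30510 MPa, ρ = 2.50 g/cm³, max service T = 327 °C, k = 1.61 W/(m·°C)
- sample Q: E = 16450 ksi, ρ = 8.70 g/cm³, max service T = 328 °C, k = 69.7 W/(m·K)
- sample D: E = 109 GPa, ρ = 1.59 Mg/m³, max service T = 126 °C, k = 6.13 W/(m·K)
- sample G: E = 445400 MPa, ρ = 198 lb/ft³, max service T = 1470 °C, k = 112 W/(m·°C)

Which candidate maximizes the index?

Screen on constraints: max service T ≥ 226 °C; k ≥ 58.7 W/(m·K). Survivors: sample Q, sample G.
Convert each candidate to consistent units, then evaluate M:
  sample Q: E = 113.4 GPa, ρ = 8700 kg/m³
  sample G: E = 445.4 GPa, ρ = 3172 kg/m³
  sample G: M = 6.65×10⁻³
  sample Q: M = 1.22×10⁻³
Sample G has the largest M.

sample G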